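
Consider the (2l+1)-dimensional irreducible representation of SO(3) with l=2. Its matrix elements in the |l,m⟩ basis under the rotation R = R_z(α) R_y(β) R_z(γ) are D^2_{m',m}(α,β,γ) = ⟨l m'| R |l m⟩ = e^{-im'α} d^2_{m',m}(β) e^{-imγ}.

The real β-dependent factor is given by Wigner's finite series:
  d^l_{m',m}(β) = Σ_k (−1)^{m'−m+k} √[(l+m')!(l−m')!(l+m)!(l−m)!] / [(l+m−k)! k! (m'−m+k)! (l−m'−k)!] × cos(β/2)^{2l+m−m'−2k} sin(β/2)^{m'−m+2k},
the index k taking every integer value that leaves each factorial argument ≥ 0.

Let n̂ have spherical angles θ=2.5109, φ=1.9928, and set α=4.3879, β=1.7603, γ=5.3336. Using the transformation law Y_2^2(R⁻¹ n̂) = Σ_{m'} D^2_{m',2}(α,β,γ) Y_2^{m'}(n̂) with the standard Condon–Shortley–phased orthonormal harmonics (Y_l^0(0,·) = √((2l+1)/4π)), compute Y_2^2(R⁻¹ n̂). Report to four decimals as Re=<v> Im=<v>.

Re=0.1808 Im=0.3084

Need the full column D^2_{m',2} for m'=−2..2 at α=4.3879, β=1.7603, γ=5.3336.
cos(β/2)=0.637036, sin(β/2)=0.770834
d^2_{-2,2}: single k=4 term ⇒ +0.353057;  D = -0.111262-0.335067i
d^2_{-1,2}: single k=3 term ⇒ +0.583549;  D = +0.583544+0.002267i
d^2_{0,2}: single k=2 term ⇒ +0.590643;  D = -0.190485+0.559084i
d^2_{1,2}: single k=1 term ⇒ +0.398549;  D = -0.316587-0.242104i
d^2_{2,2}: single k=0 term ⇒ +0.164685;  D = +0.136527-0.092095i
Y_2^{m'}(θ=2.5109,φ=1.9928) and Σ D·Y over m':
  (-0.1113-0.3351i)·(-0.0893+0.1004i)  (+0.5835+0.0023i)·(+0.1507+0.3357i)  (-0.1905+0.5591i)·(+0.3017+0.0000i)  (-0.3166-0.2421i)·(-0.1507+0.3357i)  (+0.1365-0.0921i)·(-0.0893-0.1004i)
Y_2^2(R⁻¹ n̂) = +0.180809+0.308388i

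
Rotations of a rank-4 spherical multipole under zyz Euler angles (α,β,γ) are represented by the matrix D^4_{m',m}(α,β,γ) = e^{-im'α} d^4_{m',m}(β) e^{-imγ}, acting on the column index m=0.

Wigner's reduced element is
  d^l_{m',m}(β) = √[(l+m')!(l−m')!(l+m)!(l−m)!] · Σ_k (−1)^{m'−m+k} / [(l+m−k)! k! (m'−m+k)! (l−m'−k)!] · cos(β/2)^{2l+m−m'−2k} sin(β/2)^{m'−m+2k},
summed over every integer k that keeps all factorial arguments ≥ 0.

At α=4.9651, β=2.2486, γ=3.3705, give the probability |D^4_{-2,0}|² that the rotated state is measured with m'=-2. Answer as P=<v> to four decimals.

Split into d^4_{-2,0}(β=2.2486) × two z-phases.
With c≡cos(β/2)=0.431808 and s≡sin(β/2)=0.901966, N=[2·720·24·24]^{1/2}=910.735966
Admissible k: 2..4 (factorial args all ≥0)
  k=2: (−1)^0·910.7360/(96)·0.4318^6·0.9020^2 = +0.050032
  k=3: (−1)^1·910.7360/(36)·0.4318^4·0.9020^4 = -0.582120
  k=4: (−1)^2·910.7360/(96)·0.4318^2·0.9020^6 = +0.952450
d^4_{-2,0}(2.2486) = +0.050032 -0.582120 +0.952450 = +0.420362
|D^4_{-2,0}|² = |d^4_{-2,0}(β)|² = (+0.420362)² = 0.176704 (the z-rotation phases have unit modulus)

P=0.1767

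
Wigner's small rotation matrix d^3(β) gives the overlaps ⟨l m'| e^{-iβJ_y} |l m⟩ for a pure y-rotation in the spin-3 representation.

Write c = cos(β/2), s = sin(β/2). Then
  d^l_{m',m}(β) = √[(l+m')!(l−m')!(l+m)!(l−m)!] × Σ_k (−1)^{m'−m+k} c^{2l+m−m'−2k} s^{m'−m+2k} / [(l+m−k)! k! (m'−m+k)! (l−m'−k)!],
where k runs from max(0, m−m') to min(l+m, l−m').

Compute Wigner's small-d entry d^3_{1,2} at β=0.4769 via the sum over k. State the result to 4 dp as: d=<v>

d=0.5706

d^3_{1,2}(β=0.4769) via Wigner's sum:
Half-angle: c=0.971705, s=0.236197. N=√(24·2·120·1)=75.894664
Admissible k: 1..2 (factorial args all ≥0)
  k=1: (−1)^0·75.8947/(24)·0.9717^5·0.2362^1 = +0.647063
  k=2: (−1)^1·75.8947/(12)·0.9717^3·0.2362^3 = -0.076464
d^3_{1,2}(0.4769) = +0.647063 -0.076464 = +0.570599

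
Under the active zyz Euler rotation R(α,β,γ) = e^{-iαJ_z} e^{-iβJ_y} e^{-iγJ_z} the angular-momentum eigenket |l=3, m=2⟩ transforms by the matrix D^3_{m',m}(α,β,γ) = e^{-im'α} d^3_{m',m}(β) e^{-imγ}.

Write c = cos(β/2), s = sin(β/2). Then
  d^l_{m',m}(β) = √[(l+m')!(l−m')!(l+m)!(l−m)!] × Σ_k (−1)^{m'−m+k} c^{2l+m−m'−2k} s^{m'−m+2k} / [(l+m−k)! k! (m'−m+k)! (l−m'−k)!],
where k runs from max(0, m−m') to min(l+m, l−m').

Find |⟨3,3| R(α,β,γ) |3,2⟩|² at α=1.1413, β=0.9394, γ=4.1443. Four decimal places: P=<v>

P=0.3907

First d^3_{3,2}(β=0.9394), then the phase factors e^{-i(3)α} and e^{-i(2)γ}:
c=cos(0.9394/2)=0.891704, s=sin(0.9394/2)=0.452619; N=√[720·1·120·1]=293.938769
k∈{0} keeps every argument non-negative
  k=0: (−1)^1·293.9388/(120)·0.8917^5·0.4526^1 = -0.625046
d^3_{3,2}(0.9394) = -0.625046
|D^3_{3,2}|² = |d^3_{3,2}(β)|² = (-0.625046)² = 0.390683 (the z-rotation phases have unit modulus)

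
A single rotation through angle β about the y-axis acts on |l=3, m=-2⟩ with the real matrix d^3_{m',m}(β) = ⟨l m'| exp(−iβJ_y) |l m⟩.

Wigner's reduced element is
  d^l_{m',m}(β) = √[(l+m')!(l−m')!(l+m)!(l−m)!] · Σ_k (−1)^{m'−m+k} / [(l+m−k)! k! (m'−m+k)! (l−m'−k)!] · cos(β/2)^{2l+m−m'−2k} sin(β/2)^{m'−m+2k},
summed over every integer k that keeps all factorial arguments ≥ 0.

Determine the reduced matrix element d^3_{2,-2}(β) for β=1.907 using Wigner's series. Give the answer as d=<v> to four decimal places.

d^3_{2,-2}(β=1.907) via Wigner's sum:
With c≡cos(β/2)=0.578833 and s≡sin(β/2)=0.815446, N=[120·1·1·120]^{1/2}=120.000000
Admissible k: 0..1 (factorial args all ≥0)
  k=0: (−1)^4·120.0000/(24)·0.5788^2·0.8154^4 = +0.740726
  k=1: (−1)^5·120.0000/(120)·0.5788^0·0.8154^6 = -0.294017
d^3_{2,-2}(1.907) = +0.740726 -0.294017 = +0.446709

d=0.4467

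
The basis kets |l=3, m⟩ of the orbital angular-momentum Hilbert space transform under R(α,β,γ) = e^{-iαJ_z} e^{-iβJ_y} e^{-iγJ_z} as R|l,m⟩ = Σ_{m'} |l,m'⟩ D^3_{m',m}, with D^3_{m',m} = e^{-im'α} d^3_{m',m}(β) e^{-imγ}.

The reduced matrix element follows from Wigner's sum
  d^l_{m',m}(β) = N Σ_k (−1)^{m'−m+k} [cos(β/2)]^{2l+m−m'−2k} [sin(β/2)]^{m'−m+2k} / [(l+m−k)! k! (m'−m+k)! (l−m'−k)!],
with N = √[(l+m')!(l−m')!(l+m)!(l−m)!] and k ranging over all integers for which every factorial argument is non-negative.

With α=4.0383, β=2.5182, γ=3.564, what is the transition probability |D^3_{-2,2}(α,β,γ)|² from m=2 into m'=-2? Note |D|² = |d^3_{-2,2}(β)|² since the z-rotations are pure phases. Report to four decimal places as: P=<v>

P=0.1279

First d^3_{-2,2}(β=2.5182), then the phase factors e^{-i(-2)α} and e^{-i(2)γ}:
c=cos(2.5182/2)=0.306674, s=sin(2.5182/2)=0.951815; N=√[1·120·120·1]=120.000000
k∈{4,5} keeps every argument non-negative
  k=4: (−1)^0·120.0000/(24)·0.3067^2·0.9518^4 = +0.385951
  k=5: (−1)^1·120.0000/(120)·0.3067^0·0.9518^6 = -0.743557
d^3_{-2,2}(2.5182) = +0.385951 -0.743557 = -0.357606
|D^3_{-2,2}|² = |d^3_{-2,2}(β)|² = (-0.357606)² = 0.127882 (the z-rotation phases have unit modulus)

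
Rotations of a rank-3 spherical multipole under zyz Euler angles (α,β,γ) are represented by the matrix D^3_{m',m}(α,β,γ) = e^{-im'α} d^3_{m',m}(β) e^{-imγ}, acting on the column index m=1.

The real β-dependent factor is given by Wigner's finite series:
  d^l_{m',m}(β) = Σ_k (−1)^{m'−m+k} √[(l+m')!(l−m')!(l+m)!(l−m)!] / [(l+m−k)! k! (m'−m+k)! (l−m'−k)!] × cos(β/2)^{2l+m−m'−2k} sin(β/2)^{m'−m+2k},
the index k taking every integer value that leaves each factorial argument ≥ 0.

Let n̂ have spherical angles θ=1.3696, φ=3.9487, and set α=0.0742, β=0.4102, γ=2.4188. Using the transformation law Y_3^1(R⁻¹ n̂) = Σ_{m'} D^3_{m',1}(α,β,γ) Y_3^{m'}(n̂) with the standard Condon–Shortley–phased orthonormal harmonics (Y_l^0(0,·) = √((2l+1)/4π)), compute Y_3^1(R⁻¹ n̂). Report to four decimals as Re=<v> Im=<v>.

Need the full column D^3_{m',1} for m'=−3..3 at α=0.0742, β=0.4102, γ=2.4188.
cos(β/2)=0.979041, sin(β/2)=0.203665
d^3_{-3,1}: single k=4 term ⇒ +0.006387;  D = -0.003739-0.005178i
d^3_{-2,1}: k∈[3..4] ⇒ +0.050140 -0.001085 = +0.049055;  D = -0.031587-0.037532i
d^3_{-1,1}: k∈[2..4] ⇒ +0.228658 -0.013193 +0.000071 = +0.215536;  D = -0.150630-0.154164i
d^3_{0,1}: k∈[1..3] ⇒ +0.634616 -0.082388 +0.001188 = +0.553416;  D = -0.415041-0.366075i
d^3_{1,1}: k∈[0..2] ⇒ +0.880652 -0.304878 +0.009895 = +0.585669;  D = -0.466740-0.353782i
d^3_{2,1}: k∈[0..1] ⇒ -0.579322 +0.050140 = -0.529182;  D = +0.444261+0.287518i
d^3_{3,1}: single k=0 term ⇒ +0.147598;  D = -0.129516-0.070787i
Y_3^{m'}(θ=1.3696,φ=3.9487) and Σ D·Y over m':
  (-0.0037-0.0052i)·(+0.2950+0.2589i)  (-0.0316-0.0375i)·(-0.0085-0.1959i)  (-0.1506-0.1542i)·(+0.1753-0.1830i)  (-0.4150-0.3661i)·(-0.2088+0.0000i)  (-0.4667-0.3538i)·(-0.1753-0.1830i)  (+0.4443+0.2875i)·(-0.0085+0.1959i)  (-0.1295-0.0708i)·(-0.2950+0.2589i)
Y_3^1(R⁻¹ n̂) = +0.038683+0.300392i

Re=0.0387 Im=0.3004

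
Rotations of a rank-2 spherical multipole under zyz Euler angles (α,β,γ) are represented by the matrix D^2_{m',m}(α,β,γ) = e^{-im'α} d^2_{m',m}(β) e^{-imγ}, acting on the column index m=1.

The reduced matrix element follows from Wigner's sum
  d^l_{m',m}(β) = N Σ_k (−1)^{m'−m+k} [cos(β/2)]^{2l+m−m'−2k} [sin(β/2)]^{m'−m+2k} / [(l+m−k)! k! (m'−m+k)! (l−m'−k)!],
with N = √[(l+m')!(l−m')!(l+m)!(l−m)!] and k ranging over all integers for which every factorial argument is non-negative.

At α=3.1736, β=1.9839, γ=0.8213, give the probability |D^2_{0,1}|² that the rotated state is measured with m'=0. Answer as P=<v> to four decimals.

P=0.2028

Split into d^2_{0,1}(β=1.9839) × two z-phases.
With c≡cos(β/2)=0.547059 and s≡sin(β/2)=0.837094, N=[2·2·6·1]^{1/2}=4.898979
k∈{1,2} keeps every argument non-negative
  k=1: (−1)^0·4.8990/(2)·0.5471^3·0.8371^1 = +0.335700
  k=2: (−1)^1·4.8990/(2)·0.5471^1·0.8371^3 = -0.786018
d^2_{0,1}(1.9839) = +0.335700 -0.786018 = -0.450318
|D^2_{0,1}|² = |d^2_{0,1}(β)|² = (-0.450318)² = 0.202786 (the z-rotation phases have unit modulus)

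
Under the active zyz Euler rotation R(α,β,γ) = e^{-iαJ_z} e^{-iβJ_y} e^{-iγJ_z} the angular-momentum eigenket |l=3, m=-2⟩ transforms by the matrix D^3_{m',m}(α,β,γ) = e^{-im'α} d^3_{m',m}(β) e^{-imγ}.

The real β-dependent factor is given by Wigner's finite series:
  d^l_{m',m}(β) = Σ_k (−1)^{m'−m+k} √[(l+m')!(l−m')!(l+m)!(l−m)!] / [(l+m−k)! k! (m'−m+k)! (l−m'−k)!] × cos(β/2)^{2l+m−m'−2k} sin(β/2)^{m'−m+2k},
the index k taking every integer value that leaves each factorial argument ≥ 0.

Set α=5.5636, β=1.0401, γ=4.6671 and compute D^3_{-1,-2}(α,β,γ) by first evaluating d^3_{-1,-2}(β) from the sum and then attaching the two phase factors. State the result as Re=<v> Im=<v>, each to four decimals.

D^3_{-1,-2}(5.5636,1.0401,4.6671) = e^{-i·-1·5.5636}·d^3_{-1,-2}(1.0401)·e^{-i·-2·4.6671}. Compute d first:
Half-angle: c=0.867794, s=0.496924. N=√(2·24·1·120)=75.894664
Admissible k: 0..1 (factorial args all ≥0)
  k=0: (−1)^1·75.8947/(24)·0.8678^5·0.4969^1 = -0.773346
  k=1: (−1)^2·75.8947/(12)·0.8678^3·0.4969^3 = +0.507165
d^3_{-1,-2}(1.0401) = -0.773346 +0.507165 = -0.266181
Phases: e^{-i·(-1)·5.5636}=+0.752079-0.659073i, e^{-i·(-2)·4.6671}=-0.995901+0.090454i ⇒ D=+0.183500-0.192821i

Re=0.1835 Im=-0.1928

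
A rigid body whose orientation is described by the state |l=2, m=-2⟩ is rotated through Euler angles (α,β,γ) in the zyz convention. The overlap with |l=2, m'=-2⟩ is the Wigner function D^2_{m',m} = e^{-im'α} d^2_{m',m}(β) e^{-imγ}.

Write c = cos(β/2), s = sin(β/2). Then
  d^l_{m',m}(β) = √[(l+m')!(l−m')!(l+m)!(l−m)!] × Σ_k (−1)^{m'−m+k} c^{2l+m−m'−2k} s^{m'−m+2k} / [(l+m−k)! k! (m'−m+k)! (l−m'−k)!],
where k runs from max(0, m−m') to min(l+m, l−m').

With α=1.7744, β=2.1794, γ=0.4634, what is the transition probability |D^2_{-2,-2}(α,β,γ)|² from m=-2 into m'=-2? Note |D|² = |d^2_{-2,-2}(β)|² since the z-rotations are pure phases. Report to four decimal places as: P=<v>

P=0.0021

D^2_{-2,-2}(1.7744,2.1794,0.4634) = e^{-i·-2·1.7744}·d^2_{-2,-2}(2.1794)·e^{-i·-2·0.4634}. Compute d first:
c=cos(2.1794/2)=0.462751, s=sin(2.1794/2)=0.886488; N=√[1·24·1·24]=24.000000
k∈{0} keeps every argument non-negative
  k=0: (−1)^0·24.0000/(24)·0.4628^4·0.8865^0 = +0.045855
d^2_{-2,-2}(2.1794) = +0.045855
|D^2_{-2,-2}|² = |d^2_{-2,-2}(β)|² = (+0.045855)² = 0.002103 (the z-rotation phases have unit modulus)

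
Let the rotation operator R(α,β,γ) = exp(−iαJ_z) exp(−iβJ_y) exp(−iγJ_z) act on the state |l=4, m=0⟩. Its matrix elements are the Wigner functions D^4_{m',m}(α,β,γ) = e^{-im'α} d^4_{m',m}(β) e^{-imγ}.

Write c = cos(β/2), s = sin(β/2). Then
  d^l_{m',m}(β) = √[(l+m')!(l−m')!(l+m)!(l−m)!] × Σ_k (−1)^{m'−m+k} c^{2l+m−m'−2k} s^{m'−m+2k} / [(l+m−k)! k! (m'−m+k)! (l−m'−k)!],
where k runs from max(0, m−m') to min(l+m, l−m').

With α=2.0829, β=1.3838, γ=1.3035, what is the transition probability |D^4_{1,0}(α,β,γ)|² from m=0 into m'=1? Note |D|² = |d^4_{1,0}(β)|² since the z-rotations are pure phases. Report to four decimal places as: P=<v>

Split into d^4_{1,0}(β=1.3838) × two z-phases.
c=cos(1.3838/2)=0.770035, s=sin(1.3838/2)=0.638001; N=√[120·6·24·24]=643.987578
k: max(0,(0)−(1))=0 … min(4+(0),4−(1))=3
  k=0: (−1)^1·643.9876/(144)·0.7700^7·0.6380^1 = -0.458048
  k=1: (−1)^2·643.9876/(24)·0.7700^5·0.6380^3 = +1.886618
  k=2: (−1)^3·643.9876/(24)·0.7700^3·0.6380^5 = -1.295108
  k=3: (−1)^4·643.9876/(144)·0.7700^1·0.6380^7 = +0.148176
d^4_{1,0}(1.3838) = -0.458048 +1.886618 -1.295108 +0.148176 = +0.281638
|D^4_{1,0}|² = |d^4_{1,0}(β)|² = (+0.281638)² = 0.079320 (the z-rotation phases have unit modulus)

P=0.0793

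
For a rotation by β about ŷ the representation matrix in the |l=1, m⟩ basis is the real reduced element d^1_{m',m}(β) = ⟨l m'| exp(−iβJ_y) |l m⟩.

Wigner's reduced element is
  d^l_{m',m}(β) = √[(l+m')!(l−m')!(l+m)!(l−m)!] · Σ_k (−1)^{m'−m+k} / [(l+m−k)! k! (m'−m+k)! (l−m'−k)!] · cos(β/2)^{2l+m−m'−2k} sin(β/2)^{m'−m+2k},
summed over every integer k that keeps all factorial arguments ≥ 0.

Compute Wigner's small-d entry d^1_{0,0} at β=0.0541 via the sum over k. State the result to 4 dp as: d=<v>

d=0.9985

d^1_{0,0}(β=0.0541) via Wigner's sum:
c=cos(0.0541/2)=0.999634, s=sin(0.0541/2)=0.027047; N=√[1·1·1·1]=1.000000
Admissible k: 0..1 (factorial args all ≥0)
  k=0: (−1)^0·1.0000/(1)·0.9996^2·0.0270^0 = +0.999268
  k=1: (−1)^1·1.0000/(1)·0.9996^0·0.0270^2 = -0.000732
d^1_{0,0}(0.0541) = +0.999268 -0.000732 = +0.998537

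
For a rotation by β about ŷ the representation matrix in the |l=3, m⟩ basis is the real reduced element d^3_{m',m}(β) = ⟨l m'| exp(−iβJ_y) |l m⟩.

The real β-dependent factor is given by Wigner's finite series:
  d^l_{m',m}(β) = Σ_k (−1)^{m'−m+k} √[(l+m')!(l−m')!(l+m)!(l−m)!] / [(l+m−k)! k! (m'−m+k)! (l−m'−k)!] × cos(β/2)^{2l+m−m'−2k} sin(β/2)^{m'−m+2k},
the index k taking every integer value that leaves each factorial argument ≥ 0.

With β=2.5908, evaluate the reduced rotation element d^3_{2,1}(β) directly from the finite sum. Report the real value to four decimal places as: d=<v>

d^3_{2,1}(β=2.5908) via Wigner's sum:
With c≡cos(β/2)=0.271928 and s≡sin(β/2)=0.962318, N=[120·1·24·2]^{1/2}=75.894664
k∈{0,1} keeps every argument non-negative
  k=0: (−1)^1·75.8947/(24)·0.2719^5·0.9623^1 = -0.004525
  k=1: (−1)^2·75.8947/(12)·0.2719^3·0.9623^3 = +0.113331
d^3_{2,1}(2.5908) = -0.004525 +0.113331 = +0.108806

d=0.1088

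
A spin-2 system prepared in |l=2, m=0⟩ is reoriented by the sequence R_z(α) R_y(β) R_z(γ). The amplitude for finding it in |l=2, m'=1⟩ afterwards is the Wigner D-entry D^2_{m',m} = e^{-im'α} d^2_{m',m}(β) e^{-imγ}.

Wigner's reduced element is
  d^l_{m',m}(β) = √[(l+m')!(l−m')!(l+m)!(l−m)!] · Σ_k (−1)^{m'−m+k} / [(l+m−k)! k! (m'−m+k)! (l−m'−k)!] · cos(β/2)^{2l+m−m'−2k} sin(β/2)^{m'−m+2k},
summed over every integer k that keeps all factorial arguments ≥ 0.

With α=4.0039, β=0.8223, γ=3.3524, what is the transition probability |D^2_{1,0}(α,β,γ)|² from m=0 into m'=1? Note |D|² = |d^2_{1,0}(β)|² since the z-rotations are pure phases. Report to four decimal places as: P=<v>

Split into d^2_{1,0}(β=0.8223) × two z-phases.
Half-angle: c=0.916662, s=0.399664. N=√(6·1·2·2)=4.898979
k∈{0,1} keeps every argument non-negative
  k=0: (−1)^1·4.8990/(2)·0.9167^3·0.3997^1 = -0.754046
  k=1: (−1)^2·4.8990/(2)·0.9167^1·0.3997^3 = +0.143341
d^2_{1,0}(0.8223) = -0.754046 +0.143341 = -0.610705
|D^2_{1,0}|² = |d^2_{1,0}(β)|² = (-0.610705)² = 0.372961 (the z-rotation phases have unit modulus)

P=0.3730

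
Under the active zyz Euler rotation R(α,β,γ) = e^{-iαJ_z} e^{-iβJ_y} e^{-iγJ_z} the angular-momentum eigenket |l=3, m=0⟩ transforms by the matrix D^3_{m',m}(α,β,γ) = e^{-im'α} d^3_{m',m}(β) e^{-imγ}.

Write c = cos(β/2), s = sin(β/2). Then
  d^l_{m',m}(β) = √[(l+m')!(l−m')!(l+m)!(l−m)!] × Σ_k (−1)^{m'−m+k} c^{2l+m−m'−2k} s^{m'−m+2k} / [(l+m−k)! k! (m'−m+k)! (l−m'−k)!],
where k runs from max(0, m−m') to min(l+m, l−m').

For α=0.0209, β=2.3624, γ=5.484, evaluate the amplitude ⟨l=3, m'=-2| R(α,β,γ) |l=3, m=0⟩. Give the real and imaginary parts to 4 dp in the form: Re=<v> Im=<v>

Split into d^3_{-2,0}(β=2.3624) × two z-phases.
Half-angle: c=0.379815, s=0.925062. N=√(1·120·6·6)=65.726707
The bounds max(0,m−m')=2 and min(l+m,l−m')=3 give 2 terms
  k=2: (−1)^0·65.7267/(12)·0.3798^4·0.9251^2 = +0.097542
  k=3: (−1)^1·65.7267/(12)·0.3798^2·0.9251^4 = -0.578614
d^3_{-2,0}(2.3624) = +0.097542 -0.578614 = -0.481072
Attach z-rotation phases: D = e^{-i(-2)(0.0209)}·(-0.481072)·e^{-i(0)(5.484)} = -0.480652-0.020103i

Re=-0.4807 Im=-0.0201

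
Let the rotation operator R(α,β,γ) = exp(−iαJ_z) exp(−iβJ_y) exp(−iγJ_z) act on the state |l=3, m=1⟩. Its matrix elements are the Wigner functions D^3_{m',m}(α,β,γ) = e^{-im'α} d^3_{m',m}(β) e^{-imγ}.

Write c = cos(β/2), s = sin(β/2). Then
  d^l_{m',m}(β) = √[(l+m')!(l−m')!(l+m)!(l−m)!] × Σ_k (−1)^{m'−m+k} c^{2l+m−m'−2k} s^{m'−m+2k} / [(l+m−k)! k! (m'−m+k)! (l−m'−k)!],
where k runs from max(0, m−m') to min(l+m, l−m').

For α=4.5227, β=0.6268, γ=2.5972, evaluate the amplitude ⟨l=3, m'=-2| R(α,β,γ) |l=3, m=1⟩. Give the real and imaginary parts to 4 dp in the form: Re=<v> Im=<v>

Re=0.1491 Im=0.0248

First d^3_{-2,1}(β=0.6268), then the phase factors e^{-i(-2)α} and e^{-i(1)γ}:
With c≡cos(β/2)=0.951291 and s≡sin(β/2)=0.308295, N=[1·120·24·2]^{1/2}=75.894664
Admissible k: 3..4 (factorial args all ≥0)
  k=3: (−1)^0·75.8947/(12)·0.9513^3·0.3083^3 = +0.159540
  k=4: (−1)^1·75.8947/(24)·0.9513^1·0.3083^5 = -0.008378
d^3_{-2,1}(0.6268) = +0.159540 -0.008378 = +0.151162
Attach z-rotation phases: D = e^{-i(-2)(4.5227)}·(+0.151162)·e^{-i(1)(2.5972)} = +0.149108+0.024831i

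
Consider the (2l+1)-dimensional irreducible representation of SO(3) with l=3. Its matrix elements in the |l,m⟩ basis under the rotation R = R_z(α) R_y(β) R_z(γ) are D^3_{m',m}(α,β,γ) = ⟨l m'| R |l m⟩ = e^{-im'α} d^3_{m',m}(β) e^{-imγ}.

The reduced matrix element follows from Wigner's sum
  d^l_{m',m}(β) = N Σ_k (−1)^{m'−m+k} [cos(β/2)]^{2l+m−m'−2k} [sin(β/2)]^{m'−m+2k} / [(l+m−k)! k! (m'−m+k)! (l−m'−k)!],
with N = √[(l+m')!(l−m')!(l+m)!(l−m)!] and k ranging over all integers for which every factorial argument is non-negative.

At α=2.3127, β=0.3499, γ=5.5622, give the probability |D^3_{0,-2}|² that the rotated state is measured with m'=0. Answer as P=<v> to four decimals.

First d^3_{0,-2}(β=0.3499), then the phase factors e^{-i(0)α} and e^{-i(-2)γ}:
Half-angle: c=0.984735, s=0.174059. N=√(6·6·1·120)=65.726707
k∈{0,1} keeps every argument non-negative
  k=0: (−1)^2·65.7267/(12)·0.9847^4·0.1741^2 = +0.156038
  k=1: (−1)^3·65.7267/(12)·0.9847^2·0.1741^4 = -0.004875
d^3_{0,-2}(0.3499) = +0.156038 -0.004875 = +0.151163
|D^3_{0,-2}|² = |d^3_{0,-2}(β)|² = (+0.151163)² = 0.022850 (the z-rotation phases have unit modulus)

P=0.0229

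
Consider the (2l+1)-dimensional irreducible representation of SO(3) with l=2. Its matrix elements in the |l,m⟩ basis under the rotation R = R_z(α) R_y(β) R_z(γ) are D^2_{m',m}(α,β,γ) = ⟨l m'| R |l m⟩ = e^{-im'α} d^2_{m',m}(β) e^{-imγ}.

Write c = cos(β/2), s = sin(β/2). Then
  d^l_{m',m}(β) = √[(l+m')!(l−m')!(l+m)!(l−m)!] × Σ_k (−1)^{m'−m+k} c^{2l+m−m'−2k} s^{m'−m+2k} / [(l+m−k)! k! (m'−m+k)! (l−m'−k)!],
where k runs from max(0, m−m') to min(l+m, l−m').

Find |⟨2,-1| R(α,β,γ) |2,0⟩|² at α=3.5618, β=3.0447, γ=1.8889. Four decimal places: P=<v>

P=0.0139

First d^2_{-1,0}(β=3.0447), then the phase factors e^{-i(-1)α} and e^{-i(0)γ}:
Half-angle: c=0.048427, s=0.998827. N=√(1·6·2·2)=4.898979
k: max(0,(0)−(-1))=1 … min(2+(0),2−(-1))=2
  k=1: (−1)^0·4.8990/(2)·0.0484^3·0.9988^1 = +0.000278
  k=2: (−1)^1·4.8990/(2)·0.0484^1·0.9988^3 = -0.118205
d^2_{-1,0}(3.0447) = +0.000278 -0.118205 = -0.117927
|D^2_{-1,0}|² = |d^2_{-1,0}(β)|² = (-0.117927)² = 0.013907 (the z-rotation phases have unit modulus)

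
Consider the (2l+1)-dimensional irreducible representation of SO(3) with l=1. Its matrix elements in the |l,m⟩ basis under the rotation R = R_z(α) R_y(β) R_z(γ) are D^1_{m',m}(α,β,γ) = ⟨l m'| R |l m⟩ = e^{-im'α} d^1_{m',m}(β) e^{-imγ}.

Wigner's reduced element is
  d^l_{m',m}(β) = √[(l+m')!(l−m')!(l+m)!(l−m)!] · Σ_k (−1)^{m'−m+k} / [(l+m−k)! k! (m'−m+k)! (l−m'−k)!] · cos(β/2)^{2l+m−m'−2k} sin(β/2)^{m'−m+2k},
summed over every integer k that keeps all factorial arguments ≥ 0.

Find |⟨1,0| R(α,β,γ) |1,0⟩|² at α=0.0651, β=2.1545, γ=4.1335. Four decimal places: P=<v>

P=0.3037

Split into d^1_{0,0}(β=2.1545) × two z-phases.
c=cos(2.1545/2)=0.473752, s=sin(2.1545/2)=0.880658; N=√[1·1·1·1]=1.000000
The bounds max(0,m−m')=0 and min(l+m,l−m')=1 give 2 terms
  k=0: (−1)^0·1.0000/(1)·0.4738^2·0.8807^0 = +0.224441
  k=1: (−1)^1·1.0000/(1)·0.4738^0·0.8807^2 = -0.775559
d^1_{0,0}(2.1545) = +0.224441 -0.775559 = -0.551118
|D^1_{0,0}|² = |d^1_{0,0}(β)|² = (-0.551118)² = 0.303731 (the z-rotation phases have unit modulus)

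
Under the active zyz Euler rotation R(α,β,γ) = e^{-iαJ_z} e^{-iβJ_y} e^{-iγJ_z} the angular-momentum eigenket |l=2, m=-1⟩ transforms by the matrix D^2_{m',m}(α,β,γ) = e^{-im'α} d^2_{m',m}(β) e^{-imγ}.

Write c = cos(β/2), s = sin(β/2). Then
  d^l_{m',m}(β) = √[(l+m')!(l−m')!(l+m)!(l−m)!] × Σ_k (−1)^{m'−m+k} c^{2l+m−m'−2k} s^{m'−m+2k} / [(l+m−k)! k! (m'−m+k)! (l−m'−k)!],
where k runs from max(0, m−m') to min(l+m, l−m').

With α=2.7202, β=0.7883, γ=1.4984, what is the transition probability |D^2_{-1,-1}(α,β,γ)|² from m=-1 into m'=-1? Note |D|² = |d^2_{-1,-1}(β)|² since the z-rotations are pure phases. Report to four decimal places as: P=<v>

D^2_{-1,-1}(2.7202,0.7883,1.4984) = e^{-i·-1·2.7202}·d^2_{-1,-1}(0.7883)·e^{-i·-1·1.4984}. Compute d first:
Half-angle: c=0.923323, s=0.384024. N=√(1·6·1·6)=6.000000
k: max(0,(-1)−(-1))=0 … min(2+(-1),2−(-1))=1
  k=0: (−1)^0·6.0000/(6)·0.9233^4·0.3840^0 = +0.726800
  k=1: (−1)^1·6.0000/(2)·0.9233^2·0.3840^2 = -0.377176
d^2_{-1,-1}(0.7883) = +0.726800 -0.377176 = +0.349624
|D^2_{-1,-1}|² = |d^2_{-1,-1}(β)|² = (+0.349624)² = 0.122237 (the z-rotation phases have unit modulus)

P=0.1222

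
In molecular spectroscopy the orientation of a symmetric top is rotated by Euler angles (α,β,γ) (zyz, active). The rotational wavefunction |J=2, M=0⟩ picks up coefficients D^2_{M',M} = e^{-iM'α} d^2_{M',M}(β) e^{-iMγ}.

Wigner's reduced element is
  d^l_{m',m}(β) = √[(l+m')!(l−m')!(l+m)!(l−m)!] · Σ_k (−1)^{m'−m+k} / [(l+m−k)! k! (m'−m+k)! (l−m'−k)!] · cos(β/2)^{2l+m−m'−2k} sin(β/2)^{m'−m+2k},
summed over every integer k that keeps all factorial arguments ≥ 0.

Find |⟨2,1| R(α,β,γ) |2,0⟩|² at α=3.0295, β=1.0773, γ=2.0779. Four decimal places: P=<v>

P=0.2611

D^2_{1,0}(3.0295,1.0773,2.0779) = e^{-i·1·3.0295}·d^2_{1,0}(1.0773)·e^{-i·0·2.0779}. Compute d first:
With c≡cos(β/2)=0.858402 and s≡sin(β/2)=0.512978, N=[6·1·2·2]^{1/2}=4.898979
Admissible k: 0..1 (factorial args all ≥0)
  k=0: (−1)^1·4.8990/(2)·0.8584^3·0.5130^1 = -0.794779
  k=1: (−1)^2·4.8990/(2)·0.8584^1·0.5130^3 = +0.283832
d^2_{1,0}(1.0773) = -0.794779 +0.283832 = -0.510946
|D^2_{1,0}|² = |d^2_{1,0}(β)|² = (-0.510946)² = 0.261066 (the z-rotation phases have unit modulus)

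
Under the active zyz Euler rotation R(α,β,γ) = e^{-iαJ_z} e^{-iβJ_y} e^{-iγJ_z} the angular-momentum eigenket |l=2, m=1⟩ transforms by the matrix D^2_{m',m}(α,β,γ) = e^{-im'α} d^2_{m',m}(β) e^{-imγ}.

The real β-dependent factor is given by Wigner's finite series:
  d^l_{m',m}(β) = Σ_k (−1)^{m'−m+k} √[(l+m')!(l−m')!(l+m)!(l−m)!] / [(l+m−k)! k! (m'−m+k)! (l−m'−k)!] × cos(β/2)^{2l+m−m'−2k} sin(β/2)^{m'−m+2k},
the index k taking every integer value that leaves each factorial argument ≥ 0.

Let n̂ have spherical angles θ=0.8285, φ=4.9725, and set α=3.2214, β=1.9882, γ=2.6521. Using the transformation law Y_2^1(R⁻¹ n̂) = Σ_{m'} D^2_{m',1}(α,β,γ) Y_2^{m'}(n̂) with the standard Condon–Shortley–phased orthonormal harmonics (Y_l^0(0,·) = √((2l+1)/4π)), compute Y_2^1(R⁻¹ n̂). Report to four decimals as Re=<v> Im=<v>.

Need the full column D^2_{m',1} for m'=−2..2 at α=3.2214, β=1.9882, γ=2.6521.
cos(β/2)=0.545258, sin(β/2)=0.838269
d^2_{-2,1}: single k=3 term ⇒ +0.642364;  D = -0.511722-0.388293i
d^2_{-1,1}: k∈[2..3] ⇒ +0.626745 -0.493779 = +0.132966;  D = +0.111994+0.071674i
d^2_{0,1}: k∈[1..2] ⇒ +0.332862 -0.786732 = -0.453870;  D = +0.400573+0.213400i
d^2_{1,1}: k∈[0..1] ⇒ +0.088391 -0.626745 = -0.538354;  D = -0.493804-0.214438i
d^2_{2,1}: single k=0 term ⇒ -0.271780;  D = +0.257127+0.088037i
Y_2^{m'}(θ=0.8285,φ=4.9725) and Σ D·Y over m':
  (-0.5117-0.3883i)·(-0.1820+0.1043i)  (+0.1120+0.0717i)·(+0.0990+0.3719i)  (+0.4006+0.2134i)·(+0.1170+0.0000i)  (-0.4938-0.2144i)·(-0.0990+0.3719i)  (+0.2571+0.0880i)·(-0.1820-0.1043i)
Y_2^1(R⁻¹ n̂) = +0.255912-0.114230i

Re=0.2559 Im=-0.1142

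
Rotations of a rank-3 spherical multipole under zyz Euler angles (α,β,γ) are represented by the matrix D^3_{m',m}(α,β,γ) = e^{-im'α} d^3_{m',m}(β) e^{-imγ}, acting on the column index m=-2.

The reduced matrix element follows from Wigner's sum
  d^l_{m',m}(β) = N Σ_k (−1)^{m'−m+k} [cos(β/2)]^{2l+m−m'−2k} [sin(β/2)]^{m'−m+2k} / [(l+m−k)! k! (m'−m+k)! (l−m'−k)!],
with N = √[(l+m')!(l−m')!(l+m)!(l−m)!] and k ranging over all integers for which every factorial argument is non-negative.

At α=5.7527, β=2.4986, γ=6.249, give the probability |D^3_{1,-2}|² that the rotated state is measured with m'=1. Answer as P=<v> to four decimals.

P=0.3573

First d^3_{1,-2}(β=2.4986), then the phase factors e^{-i(1)α} and e^{-i(-2)γ}:
c=cos(2.4986/2)=0.315987, s=sin(2.4986/2)=0.948764; N=√[24·2·1·120]=75.894664
Admissible k: 0..1 (factorial args all ≥0)
  k=0: (−1)^3·75.8947/(12)·0.3160^3·0.9488^3 = -0.170416
  k=1: (−1)^4·75.8947/(24)·0.3160^1·0.9488^5 = +0.768173
d^3_{1,-2}(2.4986) = -0.170416 +0.768173 = +0.597757
|D^3_{1,-2}|² = |d^3_{1,-2}(β)|² = (+0.597757)² = 0.357313 (the z-rotation phases have unit modulus)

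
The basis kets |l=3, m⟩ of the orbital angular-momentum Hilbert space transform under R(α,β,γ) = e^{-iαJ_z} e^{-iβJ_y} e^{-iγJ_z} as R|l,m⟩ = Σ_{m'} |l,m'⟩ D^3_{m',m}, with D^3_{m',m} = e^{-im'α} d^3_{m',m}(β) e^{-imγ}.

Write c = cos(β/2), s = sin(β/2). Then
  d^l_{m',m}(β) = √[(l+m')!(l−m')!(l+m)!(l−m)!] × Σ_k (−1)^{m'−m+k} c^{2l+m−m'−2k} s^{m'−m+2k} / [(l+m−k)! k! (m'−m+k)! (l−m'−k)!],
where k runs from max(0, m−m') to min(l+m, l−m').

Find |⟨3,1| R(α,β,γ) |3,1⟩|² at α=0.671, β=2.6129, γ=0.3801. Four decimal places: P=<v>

P=0.1031

Split into d^3_{1,1}(β=2.6129) × two z-phases.
With c≡cos(β/2)=0.261278 and s≡sin(β/2)=0.965263, N=[24·2·24·2]^{1/2}=48.000000
The bounds max(0,m−m')=0 and min(l+m,l−m')=2 give 3 terms
  k=0: (−1)^0·48.0000/(48)·0.2613^6·0.9653^0 = +0.000318
  k=1: (−1)^1·48.0000/(6)·0.2613^4·0.9653^2 = -0.034737
  k=2: (−1)^2·48.0000/(8)·0.2613^2·0.9653^4 = +0.355584
d^3_{1,1}(2.6129) = +0.000318 -0.034737 +0.355584 = +0.321164
|D^3_{1,1}|² = |d^3_{1,1}(β)|² = (+0.321164)² = 0.103147 (the z-rotation phases have unit modulus)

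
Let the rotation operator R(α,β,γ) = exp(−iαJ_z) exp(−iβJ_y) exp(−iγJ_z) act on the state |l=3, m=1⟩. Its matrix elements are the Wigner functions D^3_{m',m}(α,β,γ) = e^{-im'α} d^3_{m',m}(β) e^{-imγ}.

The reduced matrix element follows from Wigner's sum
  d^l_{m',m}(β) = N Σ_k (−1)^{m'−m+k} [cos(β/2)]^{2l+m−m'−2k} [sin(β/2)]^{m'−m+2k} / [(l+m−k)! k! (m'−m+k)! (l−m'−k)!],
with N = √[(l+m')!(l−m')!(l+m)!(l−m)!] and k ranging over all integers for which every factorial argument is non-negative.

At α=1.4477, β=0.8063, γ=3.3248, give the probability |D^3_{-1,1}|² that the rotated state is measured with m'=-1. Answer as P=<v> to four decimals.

Split into d^3_{-1,1}(β=0.8063) × two z-phases.
c=cos(0.8063/2)=0.919830, s=sin(0.8063/2)=0.392318; N=√[2·24·24·2]=48.000000
The bounds max(0,m−m')=2 and min(l+m,l−m')=4 give 3 terms
  k=2: (−1)^0·48.0000/(8)·0.9198^4·0.3923^2 = +0.661085
  k=3: (−1)^1·48.0000/(6)·0.9198^2·0.3923^4 = -0.160345
  k=4: (−1)^2·48.0000/(48)·0.9198^0·0.3923^6 = +0.003646
d^3_{-1,1}(0.8063) = +0.661085 -0.160345 +0.003646 = +0.504385
|D^3_{-1,1}|² = |d^3_{-1,1}(β)|² = (+0.504385)² = 0.254404 (the z-rotation phases have unit modulus)

P=0.2544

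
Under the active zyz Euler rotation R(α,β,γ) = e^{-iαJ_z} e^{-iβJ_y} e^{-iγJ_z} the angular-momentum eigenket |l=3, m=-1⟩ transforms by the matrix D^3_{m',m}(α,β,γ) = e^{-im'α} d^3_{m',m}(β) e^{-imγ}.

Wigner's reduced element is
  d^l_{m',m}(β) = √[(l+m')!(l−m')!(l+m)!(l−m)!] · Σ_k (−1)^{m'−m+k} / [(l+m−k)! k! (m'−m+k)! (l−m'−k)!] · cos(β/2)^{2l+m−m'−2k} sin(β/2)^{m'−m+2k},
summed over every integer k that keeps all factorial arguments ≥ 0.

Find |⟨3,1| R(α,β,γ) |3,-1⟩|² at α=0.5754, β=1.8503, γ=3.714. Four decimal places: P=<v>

P=0.1742

Split into d^3_{1,-1}(β=1.8503) × two z-phases.
c=cos(1.8503/2)=0.601715, s=sin(1.8503/2)=0.798711; N=√[24·2·2·24]=48.000000
The bounds max(0,m−m')=0 and min(l+m,l−m')=2 give 3 terms
  k=0: (−1)^2·48.0000/(8)·0.6017^4·0.7987^2 = +0.501757
  k=1: (−1)^3·48.0000/(6)·0.6017^2·0.7987^4 = -1.178773
  k=2: (−1)^4·48.0000/(48)·0.6017^0·0.7987^6 = +0.259620
d^3_{1,-1}(1.8503) = +0.501757 -1.178773 +0.259620 = -0.417396
|D^3_{1,-1}|² = |d^3_{1,-1}(β)|² = (-0.417396)² = 0.174219 (the z-rotation phases have unit modulus)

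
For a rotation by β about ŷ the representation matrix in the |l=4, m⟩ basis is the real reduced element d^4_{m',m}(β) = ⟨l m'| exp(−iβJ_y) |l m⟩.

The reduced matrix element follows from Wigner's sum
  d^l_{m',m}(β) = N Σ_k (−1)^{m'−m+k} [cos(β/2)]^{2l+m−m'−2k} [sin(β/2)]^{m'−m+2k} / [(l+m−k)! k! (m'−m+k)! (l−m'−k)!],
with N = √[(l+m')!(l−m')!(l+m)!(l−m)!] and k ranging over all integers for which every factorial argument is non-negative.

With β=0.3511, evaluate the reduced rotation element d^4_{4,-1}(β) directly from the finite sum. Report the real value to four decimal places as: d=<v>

d^4_{4,-1}(β=0.3511) via Wigner's sum:
With c≡cos(β/2)=0.984631 and s≡sin(β/2)=0.174650, N=[40320·1·6·120]^{1/2}=5387.986637
k∈{0} keeps every argument non-negative
  k=0: (−1)^5·5387.9866/(720)·0.9846^3·0.1746^5 = -0.001161
d^4_{4,-1}(0.3511) = -0.001161

d=-0.0012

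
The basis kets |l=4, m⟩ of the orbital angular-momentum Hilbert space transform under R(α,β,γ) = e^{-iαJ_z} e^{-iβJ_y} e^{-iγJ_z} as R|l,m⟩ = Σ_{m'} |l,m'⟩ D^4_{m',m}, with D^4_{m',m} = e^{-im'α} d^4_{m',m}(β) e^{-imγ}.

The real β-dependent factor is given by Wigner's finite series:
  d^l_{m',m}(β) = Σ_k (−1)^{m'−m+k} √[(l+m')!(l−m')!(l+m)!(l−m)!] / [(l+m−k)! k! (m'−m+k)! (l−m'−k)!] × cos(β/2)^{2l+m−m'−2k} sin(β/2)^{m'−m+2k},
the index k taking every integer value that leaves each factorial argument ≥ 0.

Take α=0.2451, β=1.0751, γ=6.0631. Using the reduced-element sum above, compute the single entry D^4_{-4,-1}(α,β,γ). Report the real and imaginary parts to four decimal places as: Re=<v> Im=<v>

First d^4_{-4,-1}(β=1.0751), then the phase factors e^{-i(-4)α} and e^{-i(-1)γ}:
Half-angle: c=0.858966, s=0.512033. N=√(1·40320·6·120)=5387.986637
k: max(0,(-1)−(-4))=3 … min(4+(-1),4−(-4))=3
  k=3: (−1)^0·5387.9866/(720)·0.8590^5·0.5120^3 = +0.469750
d^4_{-4,-1}(1.0751) = +0.469750
D = (+0.556690+0.830720i)·(+0.469750)·(+0.975879-0.218313i) = +0.340390+0.323728i

Re=0.3404 Im=0.3237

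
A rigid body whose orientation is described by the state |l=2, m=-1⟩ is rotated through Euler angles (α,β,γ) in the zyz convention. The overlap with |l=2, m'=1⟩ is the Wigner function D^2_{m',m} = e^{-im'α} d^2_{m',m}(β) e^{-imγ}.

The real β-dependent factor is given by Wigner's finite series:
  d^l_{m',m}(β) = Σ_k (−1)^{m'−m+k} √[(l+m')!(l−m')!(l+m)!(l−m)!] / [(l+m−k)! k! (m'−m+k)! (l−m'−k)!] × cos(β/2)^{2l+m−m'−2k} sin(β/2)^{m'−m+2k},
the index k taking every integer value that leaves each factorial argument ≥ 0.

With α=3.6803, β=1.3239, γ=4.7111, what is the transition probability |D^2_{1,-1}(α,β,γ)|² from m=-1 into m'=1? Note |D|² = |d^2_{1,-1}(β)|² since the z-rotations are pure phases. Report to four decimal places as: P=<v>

D^2_{1,-1}(3.6803,1.3239,4.7111) = e^{-i·1·3.6803}·d^2_{1,-1}(1.3239)·e^{-i·-1·4.7111}. Compute d first:
c=cos(1.3239/2)=0.788795, s=sin(1.3239/2)=0.614656; N=√[6·1·1·6]=6.000000
Admissible k: 0..1 (factorial args all ≥0)
  k=0: (−1)^2·6.0000/(2)·0.7888^2·0.6147^2 = +0.705203
  k=1: (−1)^3·6.0000/(6)·0.7888^0·0.6147^4 = -0.142735
d^2_{1,-1}(1.3239) = +0.705203 -0.142735 = +0.562469
|D^2_{1,-1}|² = |d^2_{1,-1}(β)|² = (+0.562469)² = 0.316371 (the z-rotation phases have unit modulus)

P=0.3164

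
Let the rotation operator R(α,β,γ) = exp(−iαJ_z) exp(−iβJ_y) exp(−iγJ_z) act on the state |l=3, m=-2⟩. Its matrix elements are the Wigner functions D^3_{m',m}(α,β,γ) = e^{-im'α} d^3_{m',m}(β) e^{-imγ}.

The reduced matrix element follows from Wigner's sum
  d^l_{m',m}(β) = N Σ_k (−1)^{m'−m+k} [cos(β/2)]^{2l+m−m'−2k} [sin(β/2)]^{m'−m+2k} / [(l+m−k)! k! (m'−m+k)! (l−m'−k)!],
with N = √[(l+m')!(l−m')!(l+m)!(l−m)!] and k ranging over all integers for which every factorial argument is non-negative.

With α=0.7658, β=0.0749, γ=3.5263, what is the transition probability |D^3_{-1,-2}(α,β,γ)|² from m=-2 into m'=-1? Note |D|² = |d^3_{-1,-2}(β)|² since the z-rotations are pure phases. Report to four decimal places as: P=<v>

Split into d^3_{-1,-2}(β=0.0749) × two z-phases.
With c≡cos(β/2)=0.999299 and s≡sin(β/2)=0.037441, N=[2·24·1·120]^{1/2}=75.894664
The bounds max(0,m−m')=0 and min(l+m,l−m')=1 give 2 terms
  k=0: (−1)^1·75.8947/(24)·0.9993^5·0.0374^1 = -0.117985
  k=1: (−1)^2·75.8947/(12)·0.9993^3·0.0374^3 = +0.000331
d^3_{-1,-2}(0.0749) = -0.117985 +0.000331 = -0.117654
|D^3_{-1,-2}|² = |d^3_{-1,-2}(β)|² = (-0.117654)² = 0.013842 (the z-rotation phases have unit modulus)

P=0.0138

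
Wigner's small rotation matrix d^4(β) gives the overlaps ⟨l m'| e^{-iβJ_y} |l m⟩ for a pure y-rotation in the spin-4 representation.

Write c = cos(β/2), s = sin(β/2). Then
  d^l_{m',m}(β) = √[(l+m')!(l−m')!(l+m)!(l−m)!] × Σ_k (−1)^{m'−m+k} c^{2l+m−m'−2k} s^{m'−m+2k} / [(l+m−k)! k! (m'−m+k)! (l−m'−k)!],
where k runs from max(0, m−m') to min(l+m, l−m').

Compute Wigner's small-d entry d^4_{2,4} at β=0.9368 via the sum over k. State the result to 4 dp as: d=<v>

d^4_{2,4}(β=0.9368) via Wigner's sum:
c=cos(0.9368/2)=0.892292, s=sin(0.9368/2)=0.451459; N=√[720·2·40320·1]=7619.763776
k: max(0,(4)−(2))=2 … min(4+(4),4−(2))=2
  k=2: (−1)^0·7619.7638/(1440)·0.8923^6·0.4515^2 = +0.544324
d^4_{2,4}(0.9368) = +0.544324

d=0.5443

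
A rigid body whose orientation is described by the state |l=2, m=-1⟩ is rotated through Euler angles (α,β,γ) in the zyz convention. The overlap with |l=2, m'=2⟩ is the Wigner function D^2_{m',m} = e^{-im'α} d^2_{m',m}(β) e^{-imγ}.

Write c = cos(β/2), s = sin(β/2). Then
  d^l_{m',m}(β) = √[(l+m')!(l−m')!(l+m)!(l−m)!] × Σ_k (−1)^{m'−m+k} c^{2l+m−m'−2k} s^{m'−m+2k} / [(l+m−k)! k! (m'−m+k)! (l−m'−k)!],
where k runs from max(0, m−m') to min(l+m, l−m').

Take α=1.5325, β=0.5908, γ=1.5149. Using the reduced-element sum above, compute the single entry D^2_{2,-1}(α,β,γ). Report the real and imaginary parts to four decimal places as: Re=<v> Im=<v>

Re=-0.0010 Im=0.0472

First d^2_{2,-1}(β=0.5908), then the phase factors e^{-i(2)α} and e^{-i(-1)γ}:
c=cos(0.5908/2)=0.956686, s=sin(0.5908/2)=0.291123; N=√[24·1·1·6]=12.000000
k∈{0} keeps every argument non-negative
  k=0: (−1)^3·12.0000/(6)·0.9567^1·0.2911^3 = -0.047209
d^2_{2,-1}(0.5908) = -0.047209
Attach z-rotation phases: D = e^{-i(2)(1.5325)}·(-0.047209)·e^{-i(-1)(1.5149)} = -0.000977+0.047199i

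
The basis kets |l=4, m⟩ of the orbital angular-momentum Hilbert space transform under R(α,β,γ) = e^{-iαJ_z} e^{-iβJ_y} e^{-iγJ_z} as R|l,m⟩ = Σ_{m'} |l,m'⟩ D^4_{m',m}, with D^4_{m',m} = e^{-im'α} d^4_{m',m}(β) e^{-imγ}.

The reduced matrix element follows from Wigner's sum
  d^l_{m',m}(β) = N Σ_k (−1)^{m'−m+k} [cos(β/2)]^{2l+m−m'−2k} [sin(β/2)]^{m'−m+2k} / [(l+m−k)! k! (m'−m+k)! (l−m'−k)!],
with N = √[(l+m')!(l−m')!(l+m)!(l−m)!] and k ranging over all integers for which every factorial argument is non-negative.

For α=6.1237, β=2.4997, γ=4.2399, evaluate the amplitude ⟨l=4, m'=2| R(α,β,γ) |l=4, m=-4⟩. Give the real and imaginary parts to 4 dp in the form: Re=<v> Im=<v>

Split into d^4_{2,-4}(β=2.4997) × two z-phases.
With c≡cos(β/2)=0.315465 and s≡sin(β/2)=0.948937, N=[720·2·1·40320]^{1/2}=7619.763776
The bounds max(0,m−m')=0 and min(l+m,l−m')=0 give 1 term
  k=0: (−1)^6·7619.7638/(1440)·0.3155^2·0.9489^6 = +0.384508
d^4_{2,-4}(2.4997) = +0.384508
D = (+0.949559+0.313589i)·(+0.384508)·(-0.313769-0.949499i) = -0.000073-0.384508i

Re=-0.0001 Im=-0.3845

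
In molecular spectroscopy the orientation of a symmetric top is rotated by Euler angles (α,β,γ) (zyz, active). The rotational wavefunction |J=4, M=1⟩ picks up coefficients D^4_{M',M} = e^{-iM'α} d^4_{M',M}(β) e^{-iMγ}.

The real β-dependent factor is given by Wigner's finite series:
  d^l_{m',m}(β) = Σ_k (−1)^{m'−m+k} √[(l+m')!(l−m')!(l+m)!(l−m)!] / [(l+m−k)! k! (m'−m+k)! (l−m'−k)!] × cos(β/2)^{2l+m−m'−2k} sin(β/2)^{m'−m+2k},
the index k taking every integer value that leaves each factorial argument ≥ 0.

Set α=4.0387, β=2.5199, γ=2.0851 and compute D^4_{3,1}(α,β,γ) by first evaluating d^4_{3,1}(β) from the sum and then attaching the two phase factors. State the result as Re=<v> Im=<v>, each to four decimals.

Re=0.0057 Im=0.0891

D^4_{3,1}(4.0387,2.5199,2.0851) = e^{-i·3·4.0387}·d^4_{3,1}(2.5199)·e^{-i·1·2.0851}. Compute d first:
With c≡cos(β/2)=0.305865 and s≡sin(β/2)=0.952075, N=[5040·1·120·6]^{1/2}=1904.940944
k∈{0,1} keeps every argument non-negative
  k=0: (−1)^2·1904.9409/(240)·0.3059^6·0.9521^2 = +0.005891
  k=1: (−1)^3·1904.9409/(144)·0.3059^4·0.9521^4 = -0.095131
d^4_{3,1}(2.5199) = +0.005891 -0.095131 = -0.089240
D = (+0.900329+0.435209i)·(-0.089240)·(-0.491929-0.870635i) = +0.005710+0.089057i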